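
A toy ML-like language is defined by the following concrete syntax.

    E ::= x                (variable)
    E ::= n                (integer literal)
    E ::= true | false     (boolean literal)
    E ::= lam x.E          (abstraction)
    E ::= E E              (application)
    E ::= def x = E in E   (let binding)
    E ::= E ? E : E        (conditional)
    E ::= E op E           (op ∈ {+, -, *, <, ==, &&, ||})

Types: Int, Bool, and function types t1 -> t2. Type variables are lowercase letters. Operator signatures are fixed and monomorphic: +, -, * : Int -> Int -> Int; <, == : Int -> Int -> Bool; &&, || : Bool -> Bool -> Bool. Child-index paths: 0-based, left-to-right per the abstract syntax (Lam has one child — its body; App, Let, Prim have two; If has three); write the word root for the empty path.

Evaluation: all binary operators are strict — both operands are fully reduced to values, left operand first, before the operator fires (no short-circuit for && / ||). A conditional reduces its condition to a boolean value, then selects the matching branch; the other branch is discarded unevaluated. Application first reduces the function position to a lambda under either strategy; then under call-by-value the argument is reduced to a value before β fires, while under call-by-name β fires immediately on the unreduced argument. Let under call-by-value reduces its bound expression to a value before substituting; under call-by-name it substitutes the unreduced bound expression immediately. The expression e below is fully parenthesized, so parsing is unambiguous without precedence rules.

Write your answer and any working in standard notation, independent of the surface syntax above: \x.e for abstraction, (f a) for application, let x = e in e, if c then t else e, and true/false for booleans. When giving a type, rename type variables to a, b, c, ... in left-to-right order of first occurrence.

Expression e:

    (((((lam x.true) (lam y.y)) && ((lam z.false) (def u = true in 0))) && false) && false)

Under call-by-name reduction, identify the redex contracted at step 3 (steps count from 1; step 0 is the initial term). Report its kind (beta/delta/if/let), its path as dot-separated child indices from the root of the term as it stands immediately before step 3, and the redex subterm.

Working:
step 0: (((((\x.true) (\y.y)) && ((\z.false) (let u = true in 0))) && false) && false)
step 1: [beta@0.0.0] (((true && ((\z.false) (let u = true in 0))) && false) && false)
step 2: [beta@0.0.1] (((true && false) && false) && false)
step 3: [delta@0.0] ((false && false) && false)

Answer: delta at 0.0 : (true && false)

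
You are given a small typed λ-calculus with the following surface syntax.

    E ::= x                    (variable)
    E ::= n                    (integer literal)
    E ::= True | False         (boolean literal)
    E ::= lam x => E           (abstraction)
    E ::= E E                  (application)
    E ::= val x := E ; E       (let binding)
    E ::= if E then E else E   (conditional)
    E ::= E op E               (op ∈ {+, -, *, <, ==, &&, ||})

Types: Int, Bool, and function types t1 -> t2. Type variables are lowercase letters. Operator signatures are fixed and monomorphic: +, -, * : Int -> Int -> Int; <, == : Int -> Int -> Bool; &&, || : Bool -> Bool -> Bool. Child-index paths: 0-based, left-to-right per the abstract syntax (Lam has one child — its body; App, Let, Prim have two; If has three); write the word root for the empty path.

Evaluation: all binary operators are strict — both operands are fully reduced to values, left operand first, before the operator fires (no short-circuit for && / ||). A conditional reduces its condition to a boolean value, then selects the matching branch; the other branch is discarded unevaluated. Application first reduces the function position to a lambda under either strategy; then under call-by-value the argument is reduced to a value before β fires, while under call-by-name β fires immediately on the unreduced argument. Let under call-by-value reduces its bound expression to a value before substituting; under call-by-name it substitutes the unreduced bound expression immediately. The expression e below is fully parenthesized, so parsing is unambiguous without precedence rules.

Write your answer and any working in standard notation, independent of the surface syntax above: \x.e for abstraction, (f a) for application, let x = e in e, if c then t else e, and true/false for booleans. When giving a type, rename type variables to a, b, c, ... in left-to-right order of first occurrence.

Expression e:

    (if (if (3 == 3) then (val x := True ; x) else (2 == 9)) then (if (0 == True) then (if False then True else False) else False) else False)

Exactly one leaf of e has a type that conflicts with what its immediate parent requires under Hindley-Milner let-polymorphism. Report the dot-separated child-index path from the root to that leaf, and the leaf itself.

Answer: 1.0.1 : true

Trace:
  unify Int ~ Int
  unify Int ~ Int
  unify Bool ~ Bool
let x : Bool
x : Bool
  unify Int ~ Int
  unify Int ~ Int
  unify Bool ~ Bool
  unify Bool ~ Bool
  unify Int ~ Int
  unify Bool ~ Int
  FAIL: mismatch Bool ~ Int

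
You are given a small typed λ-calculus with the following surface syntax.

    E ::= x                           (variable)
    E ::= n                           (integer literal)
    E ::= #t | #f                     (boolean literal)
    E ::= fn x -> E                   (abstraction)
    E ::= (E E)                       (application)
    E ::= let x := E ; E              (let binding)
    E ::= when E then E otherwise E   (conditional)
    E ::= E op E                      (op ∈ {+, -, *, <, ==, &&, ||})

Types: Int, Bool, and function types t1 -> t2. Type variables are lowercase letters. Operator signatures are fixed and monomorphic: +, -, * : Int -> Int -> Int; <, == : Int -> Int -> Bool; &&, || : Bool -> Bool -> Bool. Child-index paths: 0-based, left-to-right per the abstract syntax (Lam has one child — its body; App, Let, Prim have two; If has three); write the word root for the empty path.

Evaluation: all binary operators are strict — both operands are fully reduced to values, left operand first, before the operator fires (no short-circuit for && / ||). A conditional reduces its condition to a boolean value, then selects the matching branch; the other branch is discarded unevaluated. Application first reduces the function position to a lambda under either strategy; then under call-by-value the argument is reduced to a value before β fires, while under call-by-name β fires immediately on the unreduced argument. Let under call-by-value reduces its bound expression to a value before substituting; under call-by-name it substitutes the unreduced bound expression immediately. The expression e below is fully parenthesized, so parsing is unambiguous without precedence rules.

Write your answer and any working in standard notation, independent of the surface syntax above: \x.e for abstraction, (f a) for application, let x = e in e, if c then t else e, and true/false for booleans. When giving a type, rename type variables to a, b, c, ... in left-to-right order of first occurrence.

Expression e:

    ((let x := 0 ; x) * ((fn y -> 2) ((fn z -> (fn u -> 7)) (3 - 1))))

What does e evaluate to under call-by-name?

Answer: 0

Trace:
step 0: ((let x = 0 in x) * ((\y.2) ((\z.(\u.7)) (3 - 1))))
step 1: [let@0] (0 * ((\y.2) ((\z.(\u.7)) (3 - 1))))
step 2: [beta@1] (0 * 2)
step 3: [delta@root] 0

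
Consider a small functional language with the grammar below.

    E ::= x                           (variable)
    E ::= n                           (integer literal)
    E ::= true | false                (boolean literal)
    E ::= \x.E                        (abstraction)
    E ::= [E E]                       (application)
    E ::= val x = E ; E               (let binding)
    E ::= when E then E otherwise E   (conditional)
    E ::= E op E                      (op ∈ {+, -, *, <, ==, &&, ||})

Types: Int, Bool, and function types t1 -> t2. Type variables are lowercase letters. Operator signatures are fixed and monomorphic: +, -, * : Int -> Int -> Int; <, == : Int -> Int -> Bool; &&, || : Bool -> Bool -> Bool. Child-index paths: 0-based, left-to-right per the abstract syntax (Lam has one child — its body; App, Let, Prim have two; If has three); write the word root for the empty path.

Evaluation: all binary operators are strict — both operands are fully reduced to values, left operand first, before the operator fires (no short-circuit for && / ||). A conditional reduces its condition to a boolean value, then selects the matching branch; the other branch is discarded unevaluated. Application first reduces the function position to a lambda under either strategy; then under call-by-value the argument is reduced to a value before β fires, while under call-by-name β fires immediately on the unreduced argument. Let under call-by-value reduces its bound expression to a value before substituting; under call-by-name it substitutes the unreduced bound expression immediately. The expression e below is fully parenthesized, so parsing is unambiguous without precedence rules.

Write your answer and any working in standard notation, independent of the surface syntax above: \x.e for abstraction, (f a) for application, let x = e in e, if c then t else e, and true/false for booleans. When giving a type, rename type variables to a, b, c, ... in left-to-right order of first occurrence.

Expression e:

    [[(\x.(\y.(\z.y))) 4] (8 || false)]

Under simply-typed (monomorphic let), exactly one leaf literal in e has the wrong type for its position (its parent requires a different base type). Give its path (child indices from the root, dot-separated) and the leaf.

Trace:
y : b
\z._ : c -> b
\y._ : b -> c -> b
\x._ : a -> b -> c -> b
  unify a -> b -> c -> b ~ Int -> d
  unify a ~ Int
  unify b -> c -> b ~ d
_ _ : b -> c -> b
  unify Int ~ Bool
  FAIL: mismatch Int ~ Bool

Answer: 1.0 : 8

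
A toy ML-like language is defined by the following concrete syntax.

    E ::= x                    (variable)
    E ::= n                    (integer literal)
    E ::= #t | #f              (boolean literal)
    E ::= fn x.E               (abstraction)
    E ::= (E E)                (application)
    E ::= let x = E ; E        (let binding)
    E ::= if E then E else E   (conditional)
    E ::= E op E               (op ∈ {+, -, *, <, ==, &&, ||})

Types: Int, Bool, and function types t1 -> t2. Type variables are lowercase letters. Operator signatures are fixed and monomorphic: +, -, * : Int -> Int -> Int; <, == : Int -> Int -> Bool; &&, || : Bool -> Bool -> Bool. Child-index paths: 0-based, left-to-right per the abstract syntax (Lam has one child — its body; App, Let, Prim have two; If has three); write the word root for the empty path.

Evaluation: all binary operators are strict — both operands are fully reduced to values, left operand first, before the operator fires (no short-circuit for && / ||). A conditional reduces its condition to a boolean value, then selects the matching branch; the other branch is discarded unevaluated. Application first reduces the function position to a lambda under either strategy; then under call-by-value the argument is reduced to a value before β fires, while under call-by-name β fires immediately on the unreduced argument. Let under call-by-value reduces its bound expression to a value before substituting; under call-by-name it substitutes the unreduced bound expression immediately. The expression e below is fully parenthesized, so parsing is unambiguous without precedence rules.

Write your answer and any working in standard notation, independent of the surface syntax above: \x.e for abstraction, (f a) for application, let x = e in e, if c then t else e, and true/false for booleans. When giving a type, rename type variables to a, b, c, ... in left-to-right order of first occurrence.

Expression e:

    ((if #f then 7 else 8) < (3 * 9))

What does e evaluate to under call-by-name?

Derivation:
step 0: ((if false then 7 else 8) < (3 * 9))
step 1: [if@0] (8 < (3 * 9))
step 2: [delta@1] (8 < 27)
step 3: [delta@root] true

Answer: true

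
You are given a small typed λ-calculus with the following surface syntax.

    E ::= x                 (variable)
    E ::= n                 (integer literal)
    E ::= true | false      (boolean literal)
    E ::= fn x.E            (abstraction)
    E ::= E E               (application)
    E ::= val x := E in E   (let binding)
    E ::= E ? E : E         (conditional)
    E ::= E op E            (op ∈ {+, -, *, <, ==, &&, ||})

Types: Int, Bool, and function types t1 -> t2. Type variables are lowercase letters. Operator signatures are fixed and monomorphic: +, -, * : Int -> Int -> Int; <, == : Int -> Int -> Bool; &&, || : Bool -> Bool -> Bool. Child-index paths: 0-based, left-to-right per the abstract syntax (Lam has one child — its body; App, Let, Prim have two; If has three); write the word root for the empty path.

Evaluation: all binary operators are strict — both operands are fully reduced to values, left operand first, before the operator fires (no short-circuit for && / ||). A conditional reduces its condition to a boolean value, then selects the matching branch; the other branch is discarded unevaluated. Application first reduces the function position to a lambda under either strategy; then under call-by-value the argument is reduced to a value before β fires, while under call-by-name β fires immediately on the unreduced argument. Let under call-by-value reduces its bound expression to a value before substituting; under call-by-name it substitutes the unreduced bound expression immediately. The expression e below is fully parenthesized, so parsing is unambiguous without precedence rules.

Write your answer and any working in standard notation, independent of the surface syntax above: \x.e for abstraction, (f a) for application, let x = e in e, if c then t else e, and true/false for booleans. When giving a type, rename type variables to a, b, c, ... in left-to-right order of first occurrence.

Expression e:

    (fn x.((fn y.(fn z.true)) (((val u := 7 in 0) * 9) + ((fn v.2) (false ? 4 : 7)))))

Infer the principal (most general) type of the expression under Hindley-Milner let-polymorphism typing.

Derivation:
\z._ : c -> Bool
\y._ : b -> c -> Bool
let u : Int
  unify Int ~ Int
  unify Int ~ Int
  unify Int ~ Int
\v._ : d -> Int
  unify Bool ~ Bool
  unify Int ~ Int
  unify d -> Int ~ Int -> e
  unify d ~ Int
  unify Int ~ e
_ _ : Int
  unify Int ~ Int
  unify b -> c -> Bool ~ Int -> f
  unify b ~ Int
  unify c -> Bool ~ f
_ _ : c -> Bool
\x._ : a -> c -> Bool

Answer: a -> b -> Bool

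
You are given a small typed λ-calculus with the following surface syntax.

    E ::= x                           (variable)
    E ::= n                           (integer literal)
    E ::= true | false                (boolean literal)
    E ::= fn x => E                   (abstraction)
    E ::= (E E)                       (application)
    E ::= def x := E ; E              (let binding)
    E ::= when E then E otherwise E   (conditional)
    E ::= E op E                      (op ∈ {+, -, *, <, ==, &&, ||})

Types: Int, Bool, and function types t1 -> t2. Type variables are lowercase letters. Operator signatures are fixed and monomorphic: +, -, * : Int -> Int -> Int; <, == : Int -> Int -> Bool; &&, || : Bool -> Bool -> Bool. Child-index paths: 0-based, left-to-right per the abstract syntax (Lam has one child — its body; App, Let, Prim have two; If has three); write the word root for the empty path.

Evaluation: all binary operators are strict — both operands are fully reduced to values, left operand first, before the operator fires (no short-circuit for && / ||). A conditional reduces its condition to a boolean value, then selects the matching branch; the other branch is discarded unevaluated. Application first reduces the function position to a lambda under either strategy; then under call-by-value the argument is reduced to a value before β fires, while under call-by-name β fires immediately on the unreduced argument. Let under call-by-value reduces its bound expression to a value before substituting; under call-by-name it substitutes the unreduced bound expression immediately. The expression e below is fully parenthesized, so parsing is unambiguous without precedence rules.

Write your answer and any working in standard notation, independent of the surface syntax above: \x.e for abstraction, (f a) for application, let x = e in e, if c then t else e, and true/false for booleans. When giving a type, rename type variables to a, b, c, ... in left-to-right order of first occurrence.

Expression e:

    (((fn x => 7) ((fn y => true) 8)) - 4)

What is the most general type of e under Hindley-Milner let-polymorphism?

Answer: Int

Trace:
\x._ : a -> Int
\y._ : b -> Bool
  unify b -> Bool ~ Int -> c
  unify b ~ Int
  unify Bool ~ c
_ _ : Bool
  unify a -> Int ~ Bool -> d
  unify a ~ Bool
  unify Int ~ d
_ _ : Int
  unify Int ~ Int
  unify Int ~ Int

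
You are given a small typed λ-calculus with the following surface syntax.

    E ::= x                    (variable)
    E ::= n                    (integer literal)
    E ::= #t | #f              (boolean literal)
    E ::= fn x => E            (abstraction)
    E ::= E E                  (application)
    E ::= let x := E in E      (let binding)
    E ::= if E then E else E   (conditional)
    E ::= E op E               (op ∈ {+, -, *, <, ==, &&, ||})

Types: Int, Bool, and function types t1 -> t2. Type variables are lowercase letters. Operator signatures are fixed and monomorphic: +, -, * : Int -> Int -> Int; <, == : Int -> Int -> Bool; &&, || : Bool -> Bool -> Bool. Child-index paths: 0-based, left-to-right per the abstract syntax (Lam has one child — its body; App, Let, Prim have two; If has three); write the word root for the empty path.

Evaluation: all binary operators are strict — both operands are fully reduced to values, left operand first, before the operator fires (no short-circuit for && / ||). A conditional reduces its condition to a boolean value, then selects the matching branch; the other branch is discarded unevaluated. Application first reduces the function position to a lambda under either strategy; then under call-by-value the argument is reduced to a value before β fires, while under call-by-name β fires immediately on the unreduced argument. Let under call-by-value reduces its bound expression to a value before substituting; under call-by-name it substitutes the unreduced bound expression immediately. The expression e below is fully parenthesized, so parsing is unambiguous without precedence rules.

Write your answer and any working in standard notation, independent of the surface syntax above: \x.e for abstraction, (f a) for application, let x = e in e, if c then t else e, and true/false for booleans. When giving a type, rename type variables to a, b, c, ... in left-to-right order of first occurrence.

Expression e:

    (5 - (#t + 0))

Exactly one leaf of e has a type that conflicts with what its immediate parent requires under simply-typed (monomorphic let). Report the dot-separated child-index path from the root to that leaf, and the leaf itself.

Answer: 1.0 : true

Derivation:
  unify Int ~ Int
  unify Bool ~ Int
  FAIL: mismatch Bool ~ Int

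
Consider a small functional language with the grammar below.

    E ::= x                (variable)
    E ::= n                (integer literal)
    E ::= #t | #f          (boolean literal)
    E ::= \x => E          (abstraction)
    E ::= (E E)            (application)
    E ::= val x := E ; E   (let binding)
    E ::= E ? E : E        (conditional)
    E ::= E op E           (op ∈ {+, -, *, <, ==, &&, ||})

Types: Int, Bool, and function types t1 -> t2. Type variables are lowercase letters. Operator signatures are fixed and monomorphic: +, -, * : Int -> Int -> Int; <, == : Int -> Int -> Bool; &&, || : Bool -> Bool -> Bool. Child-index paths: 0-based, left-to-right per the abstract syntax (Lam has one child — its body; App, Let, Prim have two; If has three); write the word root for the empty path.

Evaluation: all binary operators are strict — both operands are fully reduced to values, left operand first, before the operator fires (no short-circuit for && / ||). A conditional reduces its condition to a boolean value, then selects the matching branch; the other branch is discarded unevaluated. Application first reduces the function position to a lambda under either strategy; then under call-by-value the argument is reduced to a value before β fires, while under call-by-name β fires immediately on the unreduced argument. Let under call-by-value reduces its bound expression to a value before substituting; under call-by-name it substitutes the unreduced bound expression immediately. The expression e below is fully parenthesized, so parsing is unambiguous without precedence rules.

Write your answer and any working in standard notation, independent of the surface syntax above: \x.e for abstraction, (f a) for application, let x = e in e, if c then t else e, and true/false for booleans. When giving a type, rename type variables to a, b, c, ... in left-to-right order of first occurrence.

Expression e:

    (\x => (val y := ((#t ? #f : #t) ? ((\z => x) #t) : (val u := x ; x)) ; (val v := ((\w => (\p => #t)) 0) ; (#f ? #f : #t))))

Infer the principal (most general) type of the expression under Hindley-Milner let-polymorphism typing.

Trace:
  unify Bool ~ Bool
  unify Bool ~ Bool
  unify Bool ~ Bool
x : a
\z._ : b -> a
  unify b -> a ~ Bool -> c
  unify b ~ Bool
  unify a ~ c
_ _ : c
x : c
let u : c
x : c
  unify c ~ c
let y : c
\p._ : e -> Bool
\w._ : d -> e -> Bool
  unify d -> e -> Bool ~ Int -> f
  unify d ~ Int
  unify e -> Bool ~ f
_ _ : e -> Bool
let v : forall. e -> Bool
  unify Bool ~ Bool
  unify Bool ~ Bool
\x._ : c -> Bool

Answer: a -> Bool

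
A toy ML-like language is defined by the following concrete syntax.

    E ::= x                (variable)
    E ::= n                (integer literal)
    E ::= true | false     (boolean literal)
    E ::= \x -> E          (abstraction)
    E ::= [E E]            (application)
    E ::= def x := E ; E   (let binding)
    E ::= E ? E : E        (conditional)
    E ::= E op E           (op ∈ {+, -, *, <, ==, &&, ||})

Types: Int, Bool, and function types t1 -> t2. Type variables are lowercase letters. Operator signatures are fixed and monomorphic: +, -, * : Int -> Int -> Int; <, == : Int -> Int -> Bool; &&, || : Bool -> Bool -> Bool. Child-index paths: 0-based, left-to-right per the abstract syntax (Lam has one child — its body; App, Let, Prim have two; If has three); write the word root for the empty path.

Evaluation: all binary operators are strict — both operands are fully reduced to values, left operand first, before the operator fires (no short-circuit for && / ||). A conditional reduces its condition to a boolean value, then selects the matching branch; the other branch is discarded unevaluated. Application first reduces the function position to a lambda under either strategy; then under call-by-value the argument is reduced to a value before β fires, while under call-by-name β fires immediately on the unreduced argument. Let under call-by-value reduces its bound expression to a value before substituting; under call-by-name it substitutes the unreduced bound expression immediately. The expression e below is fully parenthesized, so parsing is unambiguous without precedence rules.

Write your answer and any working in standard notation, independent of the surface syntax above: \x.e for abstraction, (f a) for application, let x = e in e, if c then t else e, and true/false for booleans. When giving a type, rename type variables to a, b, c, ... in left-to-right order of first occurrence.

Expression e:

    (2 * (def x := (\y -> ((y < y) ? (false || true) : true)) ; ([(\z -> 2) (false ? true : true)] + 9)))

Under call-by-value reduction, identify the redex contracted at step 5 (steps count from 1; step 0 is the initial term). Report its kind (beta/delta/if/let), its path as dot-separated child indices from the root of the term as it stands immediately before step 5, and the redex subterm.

Answer: delta at root : (2 * 11)

Trace:
step 0: (2 * (let x = (\y.(if (y < y) then (false || true) else true)) in (((\z.2) (if false then true else true)) + 9)))
step 1: [let@1] (2 * (((\z.2) (if false then true else true)) + 9))
step 2: [if@1.0.1] (2 * (((\z.2) true) + 9))
step 3: [beta@1.0] (2 * (2 + 9))
step 4: [delta@1] (2 * 11)
step 5: [delta@root] 22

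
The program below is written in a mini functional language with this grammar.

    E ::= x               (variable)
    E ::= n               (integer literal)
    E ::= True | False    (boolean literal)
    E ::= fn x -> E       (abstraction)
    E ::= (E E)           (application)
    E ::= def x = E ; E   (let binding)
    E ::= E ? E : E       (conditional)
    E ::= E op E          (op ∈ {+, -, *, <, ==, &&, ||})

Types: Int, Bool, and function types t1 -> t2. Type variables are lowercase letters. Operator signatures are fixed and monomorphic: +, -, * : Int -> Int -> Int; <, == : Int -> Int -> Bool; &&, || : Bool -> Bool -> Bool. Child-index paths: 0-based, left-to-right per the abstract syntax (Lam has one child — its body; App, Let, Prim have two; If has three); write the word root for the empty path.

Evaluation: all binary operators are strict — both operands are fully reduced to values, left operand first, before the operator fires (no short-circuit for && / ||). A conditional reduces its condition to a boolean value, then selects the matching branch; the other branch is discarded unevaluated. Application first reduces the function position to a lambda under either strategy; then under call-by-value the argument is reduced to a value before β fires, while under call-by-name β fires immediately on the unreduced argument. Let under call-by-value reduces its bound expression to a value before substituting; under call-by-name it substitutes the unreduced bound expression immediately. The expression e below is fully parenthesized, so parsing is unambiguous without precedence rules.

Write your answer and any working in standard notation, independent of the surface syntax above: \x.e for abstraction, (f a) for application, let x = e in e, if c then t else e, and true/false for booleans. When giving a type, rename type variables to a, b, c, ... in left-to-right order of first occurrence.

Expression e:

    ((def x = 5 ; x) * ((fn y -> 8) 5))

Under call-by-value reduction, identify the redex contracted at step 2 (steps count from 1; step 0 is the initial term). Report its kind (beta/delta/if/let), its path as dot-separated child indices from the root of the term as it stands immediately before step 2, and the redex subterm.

Answer: beta at 1 : ((\y.8) 5)

Trace:
step 0: ((let x = 5 in x) * ((\y.8) 5))
step 1: [let@0] (5 * ((\y.8) 5))
step 2: [beta@1] (5 * 8)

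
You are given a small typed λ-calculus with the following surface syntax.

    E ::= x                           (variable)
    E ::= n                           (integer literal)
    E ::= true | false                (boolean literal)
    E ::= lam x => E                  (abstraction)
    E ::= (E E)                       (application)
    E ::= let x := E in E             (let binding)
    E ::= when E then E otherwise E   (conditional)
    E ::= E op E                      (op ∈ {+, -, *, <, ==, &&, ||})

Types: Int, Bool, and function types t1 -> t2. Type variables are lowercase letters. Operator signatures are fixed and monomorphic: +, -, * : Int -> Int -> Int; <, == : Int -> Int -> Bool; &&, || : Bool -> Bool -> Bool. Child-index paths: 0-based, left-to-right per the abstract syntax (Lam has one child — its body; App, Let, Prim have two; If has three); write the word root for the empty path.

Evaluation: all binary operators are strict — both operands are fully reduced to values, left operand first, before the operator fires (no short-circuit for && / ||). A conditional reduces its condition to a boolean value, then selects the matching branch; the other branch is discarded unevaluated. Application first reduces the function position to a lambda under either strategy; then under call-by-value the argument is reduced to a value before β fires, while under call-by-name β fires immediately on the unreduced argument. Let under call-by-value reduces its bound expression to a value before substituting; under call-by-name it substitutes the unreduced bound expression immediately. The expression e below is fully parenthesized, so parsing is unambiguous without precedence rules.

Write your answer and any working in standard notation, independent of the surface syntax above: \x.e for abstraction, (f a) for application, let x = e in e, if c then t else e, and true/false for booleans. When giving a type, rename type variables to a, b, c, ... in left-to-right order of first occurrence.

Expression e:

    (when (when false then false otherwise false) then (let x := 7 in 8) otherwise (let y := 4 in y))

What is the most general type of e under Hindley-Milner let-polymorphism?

Answer: Int

Working:
  unify Bool ~ Bool
  unify Bool ~ Bool
  unify Bool ~ Bool
let x : Int
let y : Int
y : Int
  unify Int ~ Int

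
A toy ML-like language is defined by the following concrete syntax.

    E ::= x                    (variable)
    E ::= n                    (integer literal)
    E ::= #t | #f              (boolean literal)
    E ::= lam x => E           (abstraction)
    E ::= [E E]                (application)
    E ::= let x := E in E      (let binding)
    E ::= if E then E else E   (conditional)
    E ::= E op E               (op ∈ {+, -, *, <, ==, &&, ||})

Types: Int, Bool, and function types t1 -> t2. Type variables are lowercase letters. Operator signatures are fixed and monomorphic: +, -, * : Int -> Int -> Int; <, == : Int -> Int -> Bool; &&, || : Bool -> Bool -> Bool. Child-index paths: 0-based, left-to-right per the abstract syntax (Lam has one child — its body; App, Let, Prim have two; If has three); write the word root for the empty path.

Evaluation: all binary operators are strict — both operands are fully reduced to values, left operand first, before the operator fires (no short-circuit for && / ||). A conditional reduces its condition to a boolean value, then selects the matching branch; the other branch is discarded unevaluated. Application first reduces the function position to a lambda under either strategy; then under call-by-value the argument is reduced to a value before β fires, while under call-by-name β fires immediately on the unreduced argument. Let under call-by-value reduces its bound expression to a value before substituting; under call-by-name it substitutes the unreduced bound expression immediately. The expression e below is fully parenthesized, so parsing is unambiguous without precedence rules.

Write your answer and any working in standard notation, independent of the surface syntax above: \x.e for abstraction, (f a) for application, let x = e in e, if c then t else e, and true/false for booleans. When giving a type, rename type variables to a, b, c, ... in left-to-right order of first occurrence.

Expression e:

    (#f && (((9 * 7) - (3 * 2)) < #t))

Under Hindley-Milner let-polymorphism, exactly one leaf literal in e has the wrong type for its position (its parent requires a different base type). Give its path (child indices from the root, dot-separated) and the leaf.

Trace:
  unify Bool ~ Bool
  unify Int ~ Int
  unify Int ~ Int
  unify Int ~ Int
  unify Int ~ Int
  unify Int ~ Int
  unify Int ~ Int
  unify Int ~ Int
  unify Bool ~ Int
  FAIL: mismatch Bool ~ Int

Answer: 1.1 : true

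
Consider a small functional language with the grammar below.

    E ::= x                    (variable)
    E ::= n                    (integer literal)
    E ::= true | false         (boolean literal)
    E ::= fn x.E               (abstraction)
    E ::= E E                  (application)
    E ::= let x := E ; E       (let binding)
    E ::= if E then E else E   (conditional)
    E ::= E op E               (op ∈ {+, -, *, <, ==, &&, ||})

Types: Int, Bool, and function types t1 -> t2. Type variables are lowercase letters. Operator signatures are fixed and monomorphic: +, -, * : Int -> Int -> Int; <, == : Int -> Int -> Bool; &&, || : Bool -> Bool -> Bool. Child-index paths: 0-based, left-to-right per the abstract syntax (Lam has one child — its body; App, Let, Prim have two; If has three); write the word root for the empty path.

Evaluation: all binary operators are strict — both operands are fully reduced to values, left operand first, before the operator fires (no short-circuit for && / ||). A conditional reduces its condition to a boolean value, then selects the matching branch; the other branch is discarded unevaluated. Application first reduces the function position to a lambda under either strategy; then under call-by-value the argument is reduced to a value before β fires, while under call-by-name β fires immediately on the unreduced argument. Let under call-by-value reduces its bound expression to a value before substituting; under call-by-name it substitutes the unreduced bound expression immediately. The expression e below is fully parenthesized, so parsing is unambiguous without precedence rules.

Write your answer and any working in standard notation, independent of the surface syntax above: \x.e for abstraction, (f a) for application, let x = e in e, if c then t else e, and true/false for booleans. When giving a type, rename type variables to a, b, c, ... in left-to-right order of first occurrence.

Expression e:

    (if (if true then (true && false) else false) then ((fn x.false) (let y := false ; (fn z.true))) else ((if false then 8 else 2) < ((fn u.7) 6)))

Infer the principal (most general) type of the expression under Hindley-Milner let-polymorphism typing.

Working:
  unify Bool ~ Bool
  unify Bool ~ Bool
  unify Bool ~ Bool
  unify Bool ~ Bool
  unify Bool ~ Bool
\x._ : a -> Bool
let y : Bool
\z._ : b -> Bool
  unify a -> Bool ~ (b -> Bool) -> c
  unify a ~ b -> Bool
  unify Bool ~ c
_ _ : Bool
  unify Bool ~ Bool
  unify Int ~ Int
  unify Int ~ Int
\u._ : d -> Int
  unify d -> Int ~ Int -> e
  unify d ~ Int
  unify Int ~ e
_ _ : Int
  unify Int ~ Int
  unify Bool ~ Bool

Answer: Bool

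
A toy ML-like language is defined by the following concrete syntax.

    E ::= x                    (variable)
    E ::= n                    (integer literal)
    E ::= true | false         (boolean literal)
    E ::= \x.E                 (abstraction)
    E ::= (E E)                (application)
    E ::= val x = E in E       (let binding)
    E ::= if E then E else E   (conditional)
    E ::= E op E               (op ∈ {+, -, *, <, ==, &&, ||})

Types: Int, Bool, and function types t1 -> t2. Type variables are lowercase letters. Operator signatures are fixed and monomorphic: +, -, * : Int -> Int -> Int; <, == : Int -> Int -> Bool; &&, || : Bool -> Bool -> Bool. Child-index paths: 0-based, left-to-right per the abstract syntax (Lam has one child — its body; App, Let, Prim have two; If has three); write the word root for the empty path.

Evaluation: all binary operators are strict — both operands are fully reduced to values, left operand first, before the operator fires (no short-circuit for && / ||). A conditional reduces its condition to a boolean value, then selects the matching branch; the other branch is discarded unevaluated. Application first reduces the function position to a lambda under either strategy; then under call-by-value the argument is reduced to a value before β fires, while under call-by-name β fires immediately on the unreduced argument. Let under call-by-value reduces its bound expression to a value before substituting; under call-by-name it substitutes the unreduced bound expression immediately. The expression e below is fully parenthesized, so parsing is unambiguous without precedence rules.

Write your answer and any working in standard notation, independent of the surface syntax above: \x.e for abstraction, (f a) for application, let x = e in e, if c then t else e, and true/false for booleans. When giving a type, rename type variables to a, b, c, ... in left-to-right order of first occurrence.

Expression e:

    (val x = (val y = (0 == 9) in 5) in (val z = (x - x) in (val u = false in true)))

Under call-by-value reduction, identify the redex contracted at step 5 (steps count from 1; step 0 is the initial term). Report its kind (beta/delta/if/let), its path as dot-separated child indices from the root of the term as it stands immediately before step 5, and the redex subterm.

Trace:
step 0: (let x = (let y = (0 == 9) in 5) in (let z = (x - x) in (let u = false in true)))
step 1: [delta@0.0] (let x = (let y = false in 5) in (let z = (x - x) in (let u = false in true)))
step 2: [let@0] (let x = 5 in (let z = (x - x) in (let u = false in true)))
step 3: [let@root] (let z = (5 - 5) in (let u = false in true))
step 4: [delta@0] (let z = 0 in (let u = false in true))
step 5: [let@root] (let u = false in true)

Answer: let at root : (let z = 0 in (let u = false in true))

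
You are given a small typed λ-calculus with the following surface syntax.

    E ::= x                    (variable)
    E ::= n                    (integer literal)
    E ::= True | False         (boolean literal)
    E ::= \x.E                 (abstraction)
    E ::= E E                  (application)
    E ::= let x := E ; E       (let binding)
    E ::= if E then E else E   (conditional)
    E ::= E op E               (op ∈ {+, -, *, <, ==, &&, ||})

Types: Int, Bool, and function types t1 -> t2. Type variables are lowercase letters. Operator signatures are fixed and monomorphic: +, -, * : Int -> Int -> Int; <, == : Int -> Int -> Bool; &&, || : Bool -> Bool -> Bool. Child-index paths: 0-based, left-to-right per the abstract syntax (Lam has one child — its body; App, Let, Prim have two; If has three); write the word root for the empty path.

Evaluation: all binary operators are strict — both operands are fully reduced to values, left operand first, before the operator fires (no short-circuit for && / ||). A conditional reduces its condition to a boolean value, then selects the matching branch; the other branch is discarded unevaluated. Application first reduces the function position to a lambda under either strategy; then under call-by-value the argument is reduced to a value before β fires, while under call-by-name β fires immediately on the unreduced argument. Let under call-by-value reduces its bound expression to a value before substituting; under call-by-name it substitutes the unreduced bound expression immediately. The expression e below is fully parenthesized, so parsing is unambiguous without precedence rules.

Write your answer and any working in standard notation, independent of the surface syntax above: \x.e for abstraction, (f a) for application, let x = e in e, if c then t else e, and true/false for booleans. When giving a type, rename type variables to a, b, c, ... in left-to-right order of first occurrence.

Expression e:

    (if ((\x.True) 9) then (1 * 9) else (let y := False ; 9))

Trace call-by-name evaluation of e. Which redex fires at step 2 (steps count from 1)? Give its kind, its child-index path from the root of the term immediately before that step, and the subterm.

Trace:
step 0: (if ((\x.true) 9) then (1 * 9) else (let y = false in 9))
step 1: [beta@0] (if true then (1 * 9) else (let y = false in 9))
step 2: [if@root] (1 * 9)

Answer: if at root : (if true then (1 * 9) else (let y = false in 9))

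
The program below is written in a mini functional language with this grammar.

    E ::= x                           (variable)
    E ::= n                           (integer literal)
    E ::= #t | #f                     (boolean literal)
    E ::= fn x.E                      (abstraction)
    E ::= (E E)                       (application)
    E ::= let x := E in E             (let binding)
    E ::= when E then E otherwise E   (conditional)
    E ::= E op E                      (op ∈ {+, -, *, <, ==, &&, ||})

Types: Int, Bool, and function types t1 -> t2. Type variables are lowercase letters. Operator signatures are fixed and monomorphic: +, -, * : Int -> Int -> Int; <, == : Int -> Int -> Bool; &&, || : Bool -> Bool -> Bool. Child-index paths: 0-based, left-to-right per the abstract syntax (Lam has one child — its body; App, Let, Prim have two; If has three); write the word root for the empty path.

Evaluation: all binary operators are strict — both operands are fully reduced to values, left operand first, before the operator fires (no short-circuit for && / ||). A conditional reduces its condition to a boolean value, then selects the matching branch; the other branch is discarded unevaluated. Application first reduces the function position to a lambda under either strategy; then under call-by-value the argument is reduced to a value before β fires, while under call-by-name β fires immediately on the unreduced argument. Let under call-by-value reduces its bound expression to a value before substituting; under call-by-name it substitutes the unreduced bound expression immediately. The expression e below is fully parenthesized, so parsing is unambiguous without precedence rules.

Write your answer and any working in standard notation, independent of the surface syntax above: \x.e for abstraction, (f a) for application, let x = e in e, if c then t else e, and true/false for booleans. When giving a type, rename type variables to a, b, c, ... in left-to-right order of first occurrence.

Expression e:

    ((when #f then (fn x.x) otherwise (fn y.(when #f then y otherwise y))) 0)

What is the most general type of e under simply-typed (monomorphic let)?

Answer: Int

Trace:
  unify Bool ~ Bool
x : a
\x._ : a -> a
  unify Bool ~ Bool
y : b
y : b
  unify b ~ b
\y._ : b -> b
  unify a -> a ~ b -> b
  unify a ~ b
  unify b ~ b
  unify b -> b ~ Int -> c
  unify b ~ Int
  unify Int ~ c
_ _ : Int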